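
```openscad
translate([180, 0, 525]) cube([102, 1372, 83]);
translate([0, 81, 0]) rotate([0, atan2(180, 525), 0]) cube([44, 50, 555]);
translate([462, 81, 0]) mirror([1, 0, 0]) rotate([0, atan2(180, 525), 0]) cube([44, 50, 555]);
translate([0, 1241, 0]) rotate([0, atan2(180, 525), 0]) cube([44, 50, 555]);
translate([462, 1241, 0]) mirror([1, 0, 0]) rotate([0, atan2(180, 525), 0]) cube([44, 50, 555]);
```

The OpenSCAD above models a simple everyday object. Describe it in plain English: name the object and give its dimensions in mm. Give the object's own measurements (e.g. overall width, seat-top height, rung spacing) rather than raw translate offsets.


A sawhorse. A 102×1372×83 mm beam (x, y, z) sits on two A-frame leg pairs. Each pair is two raked legs of 44×50 mm section (50 mm along y) splaying symmetrically in x. Each leg rises 525 mm vertically over 180 mm of horizontal reach and is 555 mm long along its own axis. Every leg's outer bottom edge rests on the floor and its outer top edge meets a bottom edge of the beam — the left legs (tilting toward +x) meet the beam's −x bottom edge, the right legs (their mirror images, tilting toward −x) meet its +x bottom edge — so the leg tops tuck under the beam, the beam's underside is 525 mm above the floor, and the feet are 462 mm apart outside-to-outside with the beam centred between them. The two leg pairs are set in 81 mm from either end of the beam.


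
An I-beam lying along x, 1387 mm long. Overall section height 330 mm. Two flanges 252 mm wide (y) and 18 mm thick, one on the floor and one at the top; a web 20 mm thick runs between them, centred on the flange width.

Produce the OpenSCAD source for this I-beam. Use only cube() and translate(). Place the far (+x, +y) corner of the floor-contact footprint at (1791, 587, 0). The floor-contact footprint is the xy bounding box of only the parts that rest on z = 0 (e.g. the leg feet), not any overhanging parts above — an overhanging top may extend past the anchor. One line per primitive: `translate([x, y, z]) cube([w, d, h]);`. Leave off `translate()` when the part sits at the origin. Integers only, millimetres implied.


translate([404, 335, 0]) cube([1387, 252, 18]);
translate([404, 451, 18]) cube([1387, 20, 294]);
translate([404, 335, 312]) cube([1387, 252, 18]);


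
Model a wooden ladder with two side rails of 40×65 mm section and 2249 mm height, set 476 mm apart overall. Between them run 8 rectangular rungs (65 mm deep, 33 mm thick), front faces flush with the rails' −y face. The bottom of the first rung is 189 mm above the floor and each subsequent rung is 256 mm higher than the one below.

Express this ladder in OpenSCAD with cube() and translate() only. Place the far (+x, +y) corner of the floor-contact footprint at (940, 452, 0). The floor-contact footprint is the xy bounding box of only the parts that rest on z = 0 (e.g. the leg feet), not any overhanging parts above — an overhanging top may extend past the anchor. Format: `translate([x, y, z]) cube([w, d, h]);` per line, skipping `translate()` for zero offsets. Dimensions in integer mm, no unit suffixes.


// rung span = 476 - 2*40 = 396
// rung[k] z = 189 + k*256
translate([464, 387, 0]) cube([40, 65, 2249]);
translate([900, 387, 0]) cube([40, 65, 2249]);
translate([504, 387, 189]) cube([396, 65, 33]);
translate([504, 387, 445]) cube([396, 65, 33]);
translate([504, 387, 701]) cube([396, 65, 33]);
translate([504, 387, 957]) cube([396, 65, 33]);
translate([504, 387, 1213]) cube([396, 65, 33]);
translate([504, 387, 1469]) cube([396, 65, 33]);
translate([504, 387, 1725]) cube([396, 65, 33]);
translate([504, 387, 1981]) cube([396, 65, 33]);


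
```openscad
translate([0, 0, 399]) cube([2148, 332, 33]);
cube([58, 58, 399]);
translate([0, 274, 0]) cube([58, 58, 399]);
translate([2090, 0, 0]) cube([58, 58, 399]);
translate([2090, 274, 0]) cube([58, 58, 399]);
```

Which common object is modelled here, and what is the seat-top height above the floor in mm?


A bench. The seat-top height is 432 mm.

A long slab on four corner posts — a bench. The slab sits at z = 399 with thickness 33, so the top is 399 + 33 = 432 mm.


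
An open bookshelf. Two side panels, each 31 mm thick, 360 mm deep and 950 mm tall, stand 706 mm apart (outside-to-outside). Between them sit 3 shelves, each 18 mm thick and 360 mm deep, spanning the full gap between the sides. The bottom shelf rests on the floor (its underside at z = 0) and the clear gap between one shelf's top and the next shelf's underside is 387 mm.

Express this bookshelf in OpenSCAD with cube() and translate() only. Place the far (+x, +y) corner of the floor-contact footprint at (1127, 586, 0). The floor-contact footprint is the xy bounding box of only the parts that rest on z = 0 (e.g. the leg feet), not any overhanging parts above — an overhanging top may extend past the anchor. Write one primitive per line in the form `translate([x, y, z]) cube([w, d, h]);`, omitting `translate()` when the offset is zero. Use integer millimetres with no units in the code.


translate([421, 226, 0]) cube([31, 360, 950]);
translate([1096, 226, 0]) cube([31, 360, 950]);
translate([452, 226, 0]) cube([644, 360, 18]);
translate([452, 226, 405]) cube([644, 360, 18]);
translate([452, 226, 810]) cube([644, 360, 18]);


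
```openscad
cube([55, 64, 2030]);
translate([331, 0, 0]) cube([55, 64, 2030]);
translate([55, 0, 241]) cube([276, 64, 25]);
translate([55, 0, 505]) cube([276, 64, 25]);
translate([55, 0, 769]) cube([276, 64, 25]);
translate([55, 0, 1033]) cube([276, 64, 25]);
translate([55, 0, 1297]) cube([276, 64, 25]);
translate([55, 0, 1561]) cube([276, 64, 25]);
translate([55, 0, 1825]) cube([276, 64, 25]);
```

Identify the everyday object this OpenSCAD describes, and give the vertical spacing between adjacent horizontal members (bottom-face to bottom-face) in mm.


A ladder. The rung spacing is 264 mm.

Two tall 55×64 posts with 7 short bars between them — a ladder. Adjacent rungs sit at z = 241 and z = 505, so the spacing is 505 − 241 = 264 mm.


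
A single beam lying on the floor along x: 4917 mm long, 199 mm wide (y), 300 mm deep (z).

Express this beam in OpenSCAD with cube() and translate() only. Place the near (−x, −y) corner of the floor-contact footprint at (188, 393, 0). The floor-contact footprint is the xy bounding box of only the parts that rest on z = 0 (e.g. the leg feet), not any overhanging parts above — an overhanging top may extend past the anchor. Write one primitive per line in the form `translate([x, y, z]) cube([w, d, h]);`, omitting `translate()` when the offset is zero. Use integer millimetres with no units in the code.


translate([188, 393, 0]) cube([4917, 199, 300]);


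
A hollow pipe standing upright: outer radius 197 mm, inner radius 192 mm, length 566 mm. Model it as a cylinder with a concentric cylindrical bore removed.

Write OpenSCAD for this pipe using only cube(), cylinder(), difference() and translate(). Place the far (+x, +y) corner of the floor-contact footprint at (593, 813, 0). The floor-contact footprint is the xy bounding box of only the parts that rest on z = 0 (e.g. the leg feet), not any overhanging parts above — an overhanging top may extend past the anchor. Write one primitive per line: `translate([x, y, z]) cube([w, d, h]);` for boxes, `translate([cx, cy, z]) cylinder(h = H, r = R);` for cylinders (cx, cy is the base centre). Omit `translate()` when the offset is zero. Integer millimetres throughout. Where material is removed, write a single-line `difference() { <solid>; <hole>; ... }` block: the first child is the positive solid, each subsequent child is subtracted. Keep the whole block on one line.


difference() { translate([396, 616, 0]) cylinder(h = 566, r = 197); translate([396, 616, 0]) cylinder(h = 566, r = 192); }


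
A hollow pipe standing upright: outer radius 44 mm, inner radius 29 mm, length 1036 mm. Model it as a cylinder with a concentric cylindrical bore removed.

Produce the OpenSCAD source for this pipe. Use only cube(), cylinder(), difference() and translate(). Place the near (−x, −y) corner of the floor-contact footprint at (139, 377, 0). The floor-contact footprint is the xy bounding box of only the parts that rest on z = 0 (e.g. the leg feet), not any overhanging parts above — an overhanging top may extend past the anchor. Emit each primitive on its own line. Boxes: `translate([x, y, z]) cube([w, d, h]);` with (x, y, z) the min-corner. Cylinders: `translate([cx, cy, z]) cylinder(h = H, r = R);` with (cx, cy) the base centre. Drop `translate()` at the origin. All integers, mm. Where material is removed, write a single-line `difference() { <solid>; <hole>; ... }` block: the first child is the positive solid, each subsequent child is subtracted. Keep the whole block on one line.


difference() { translate([183, 421, 0]) cylinder(h = 1036, r = 44); translate([183, 421, 0]) cylinder(h = 1036, r = 29); }


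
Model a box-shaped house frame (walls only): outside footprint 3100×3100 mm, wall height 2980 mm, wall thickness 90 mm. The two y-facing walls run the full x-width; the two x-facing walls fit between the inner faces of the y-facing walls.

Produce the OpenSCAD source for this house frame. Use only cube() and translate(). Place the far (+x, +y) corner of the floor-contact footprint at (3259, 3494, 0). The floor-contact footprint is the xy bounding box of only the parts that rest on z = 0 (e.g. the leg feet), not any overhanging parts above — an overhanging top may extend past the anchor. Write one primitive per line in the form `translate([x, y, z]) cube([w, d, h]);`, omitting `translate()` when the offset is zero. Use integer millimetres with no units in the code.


translate([159, 394, 0]) cube([3100, 90, 2980]);
translate([159, 3404, 0]) cube([3100, 90, 2980]);
translate([159, 484, 0]) cube([90, 2920, 2980]);
translate([3169, 484, 0]) cube([90, 2920, 2980]);


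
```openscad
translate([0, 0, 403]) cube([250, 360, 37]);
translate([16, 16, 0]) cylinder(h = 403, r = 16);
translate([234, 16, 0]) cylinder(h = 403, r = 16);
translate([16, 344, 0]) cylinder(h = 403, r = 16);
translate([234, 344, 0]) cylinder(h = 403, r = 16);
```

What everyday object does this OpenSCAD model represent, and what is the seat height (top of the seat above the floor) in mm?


A stool. The seat height is 440 mm.

A 250×360×37 slab at z = 403 on four corner cylinders — a stool. The seat top is 403 + 37 = 440 mm.


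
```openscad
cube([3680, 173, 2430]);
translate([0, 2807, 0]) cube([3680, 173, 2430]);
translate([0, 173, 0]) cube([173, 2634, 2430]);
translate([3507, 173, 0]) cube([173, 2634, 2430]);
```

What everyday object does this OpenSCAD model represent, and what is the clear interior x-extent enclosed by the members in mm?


A house (or room) frame. The interior width is 3334 mm.

Four 2430 mm walls enclosing a rectangle with no floor or roof — a room or house frame. Outside width is 3680 mm and wall thickness is 173 mm, so the interior width is 3680 − 2 × 173 = 3334 mm.


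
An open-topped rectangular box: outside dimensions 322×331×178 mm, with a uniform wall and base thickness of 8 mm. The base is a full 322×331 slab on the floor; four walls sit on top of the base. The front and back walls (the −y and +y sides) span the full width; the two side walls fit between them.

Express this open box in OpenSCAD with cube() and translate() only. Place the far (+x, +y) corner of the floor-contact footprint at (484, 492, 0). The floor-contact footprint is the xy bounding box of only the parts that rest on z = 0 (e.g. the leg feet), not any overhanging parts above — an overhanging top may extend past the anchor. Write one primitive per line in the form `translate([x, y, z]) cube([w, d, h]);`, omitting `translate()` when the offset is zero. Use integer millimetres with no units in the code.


translate([162, 161, 0]) cube([322, 331, 8]);
translate([162, 161, 8]) cube([322, 8, 170]);
translate([162, 484, 8]) cube([322, 8, 170]);
translate([162, 169, 8]) cube([8, 315, 170]);
translate([476, 169, 8]) cube([8, 315, 170]);


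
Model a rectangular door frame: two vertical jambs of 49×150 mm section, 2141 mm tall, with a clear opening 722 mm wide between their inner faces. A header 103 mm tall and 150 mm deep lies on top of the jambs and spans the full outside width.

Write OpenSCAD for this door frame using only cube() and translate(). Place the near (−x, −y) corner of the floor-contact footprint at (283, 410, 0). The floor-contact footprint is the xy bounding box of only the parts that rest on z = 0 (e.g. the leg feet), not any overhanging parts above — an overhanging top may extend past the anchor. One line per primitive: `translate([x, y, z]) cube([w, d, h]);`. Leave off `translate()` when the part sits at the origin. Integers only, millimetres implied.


translate([283, 410, 0]) cube([49, 150, 2141]);
translate([1054, 410, 0]) cube([49, 150, 2141]);
translate([283, 410, 2141]) cube([820, 150, 103]);


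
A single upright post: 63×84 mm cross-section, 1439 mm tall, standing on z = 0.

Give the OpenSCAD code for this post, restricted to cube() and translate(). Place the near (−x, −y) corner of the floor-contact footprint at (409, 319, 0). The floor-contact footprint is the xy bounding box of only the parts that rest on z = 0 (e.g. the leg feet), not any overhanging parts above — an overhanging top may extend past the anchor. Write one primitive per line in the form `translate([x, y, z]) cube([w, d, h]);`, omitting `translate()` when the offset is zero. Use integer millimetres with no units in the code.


translate([409, 319, 0]) cube([63, 84, 1439]);


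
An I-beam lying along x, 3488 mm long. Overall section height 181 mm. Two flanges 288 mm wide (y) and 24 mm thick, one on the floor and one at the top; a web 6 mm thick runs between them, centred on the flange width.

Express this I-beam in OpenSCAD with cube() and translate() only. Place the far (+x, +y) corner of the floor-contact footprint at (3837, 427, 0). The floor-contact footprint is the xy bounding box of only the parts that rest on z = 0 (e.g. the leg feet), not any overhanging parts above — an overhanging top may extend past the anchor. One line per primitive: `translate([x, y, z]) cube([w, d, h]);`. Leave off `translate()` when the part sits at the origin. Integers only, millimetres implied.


translate([349, 139, 0]) cube([3488, 288, 24]);
translate([349, 280, 24]) cube([3488, 6, 133]);
translate([349, 139, 157]) cube([3488, 288, 24]);


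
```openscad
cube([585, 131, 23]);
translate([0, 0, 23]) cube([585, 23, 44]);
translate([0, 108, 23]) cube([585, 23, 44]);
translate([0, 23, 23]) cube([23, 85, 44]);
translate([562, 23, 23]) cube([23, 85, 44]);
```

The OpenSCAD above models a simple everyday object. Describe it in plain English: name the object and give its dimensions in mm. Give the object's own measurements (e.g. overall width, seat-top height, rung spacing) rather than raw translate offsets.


An open-topped rectangular box: outside dimensions 585×131×67 mm, with a uniform wall and base thickness of 23 mm. The base is a full 585×131 slab on the floor; four walls sit on top of the base. The front and back walls (the −y and +y sides) span the full width; the two side walls fit between them.


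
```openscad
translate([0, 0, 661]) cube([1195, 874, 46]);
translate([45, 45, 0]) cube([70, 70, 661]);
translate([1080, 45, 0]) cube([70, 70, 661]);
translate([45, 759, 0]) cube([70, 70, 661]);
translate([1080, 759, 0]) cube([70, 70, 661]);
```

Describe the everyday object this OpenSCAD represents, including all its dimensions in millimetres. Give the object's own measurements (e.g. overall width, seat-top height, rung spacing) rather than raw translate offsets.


A rectangular dining table. The top is 1195×874×46 mm with its upper surface at z = 707 mm. It stands on four 70×70 mm square legs, each inset 45 mm from the nearest pair of top edges, running from the floor to the underside of the top.


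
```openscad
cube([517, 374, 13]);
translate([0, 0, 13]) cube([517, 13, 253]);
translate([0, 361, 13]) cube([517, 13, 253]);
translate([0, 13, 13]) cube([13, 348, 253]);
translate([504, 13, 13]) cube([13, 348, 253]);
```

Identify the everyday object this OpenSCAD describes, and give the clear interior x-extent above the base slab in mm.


An open box. The internal width is 491 mm.

A 517×374 base slab with four walls standing on it — an open box. The base is 517 mm wide and the walls are 13 mm thick, so the internal width is 517 − 2 × 13 = 491 mm.


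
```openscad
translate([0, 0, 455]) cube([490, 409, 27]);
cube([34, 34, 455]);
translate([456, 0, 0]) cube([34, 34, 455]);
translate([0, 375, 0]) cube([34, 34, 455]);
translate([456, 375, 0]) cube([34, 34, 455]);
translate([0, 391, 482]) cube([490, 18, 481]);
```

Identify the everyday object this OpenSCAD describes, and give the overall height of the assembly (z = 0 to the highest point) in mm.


A chair. The overall height is 963 mm.

A slab on four corner posts with a tall panel at the back — a chair. The seat slab sits at z = 455 with thickness 27, and the 481 mm backrest starts at the seat top, so the overall height is 455 + 27 + 481 = 963 mm.


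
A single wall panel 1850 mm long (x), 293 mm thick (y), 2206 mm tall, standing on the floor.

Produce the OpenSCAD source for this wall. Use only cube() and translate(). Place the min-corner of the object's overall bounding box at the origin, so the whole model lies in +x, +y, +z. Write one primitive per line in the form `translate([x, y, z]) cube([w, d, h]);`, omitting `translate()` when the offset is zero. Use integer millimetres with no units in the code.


cube([1850, 293, 2206]);


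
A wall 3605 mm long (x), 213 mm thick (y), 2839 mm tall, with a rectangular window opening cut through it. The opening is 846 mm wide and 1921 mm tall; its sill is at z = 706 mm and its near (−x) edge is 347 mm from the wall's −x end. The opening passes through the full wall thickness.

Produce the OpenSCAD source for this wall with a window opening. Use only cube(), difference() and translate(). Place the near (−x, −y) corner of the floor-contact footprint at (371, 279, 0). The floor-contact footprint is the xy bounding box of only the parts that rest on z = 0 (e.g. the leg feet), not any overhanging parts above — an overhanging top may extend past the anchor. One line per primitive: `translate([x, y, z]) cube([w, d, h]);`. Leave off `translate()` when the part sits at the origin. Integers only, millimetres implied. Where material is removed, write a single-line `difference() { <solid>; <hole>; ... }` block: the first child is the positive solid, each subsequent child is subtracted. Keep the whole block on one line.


difference() { translate([371, 279, 0]) cube([3605, 213, 2839]); translate([718, 279, 706]) cube([846, 213, 1921]); }


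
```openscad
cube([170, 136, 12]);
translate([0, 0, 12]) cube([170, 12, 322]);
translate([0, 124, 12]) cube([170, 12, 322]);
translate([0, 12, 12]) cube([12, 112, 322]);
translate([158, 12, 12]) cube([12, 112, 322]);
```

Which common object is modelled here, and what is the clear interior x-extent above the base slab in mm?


An open box. The internal width is 146 mm.

A 170×136 base slab with four walls standing on it — an open box. The base is 170 mm wide and the walls are 12 mm thick, so the internal width is 170 − 2 × 12 = 146 mm.


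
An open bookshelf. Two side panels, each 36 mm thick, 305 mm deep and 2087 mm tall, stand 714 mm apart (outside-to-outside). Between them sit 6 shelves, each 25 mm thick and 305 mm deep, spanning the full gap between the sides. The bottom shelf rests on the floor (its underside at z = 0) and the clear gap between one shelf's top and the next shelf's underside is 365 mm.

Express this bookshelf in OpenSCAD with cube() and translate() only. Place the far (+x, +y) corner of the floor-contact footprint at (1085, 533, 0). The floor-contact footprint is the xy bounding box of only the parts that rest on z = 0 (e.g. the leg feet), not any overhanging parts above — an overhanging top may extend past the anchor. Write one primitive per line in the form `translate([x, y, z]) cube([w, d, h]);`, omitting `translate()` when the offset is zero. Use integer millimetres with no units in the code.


translate([371, 228, 0]) cube([36, 305, 2087]);
translate([1049, 228, 0]) cube([36, 305, 2087]);
translate([407, 228, 0]) cube([642, 305, 25]);
translate([407, 228, 390]) cube([642, 305, 25]);
translate([407, 228, 780]) cube([642, 305, 25]);
translate([407, 228, 1170]) cube([642, 305, 25]);
translate([407, 228, 1560]) cube([642, 305, 25]);
translate([407, 228, 1950]) cube([642, 305, 25]);


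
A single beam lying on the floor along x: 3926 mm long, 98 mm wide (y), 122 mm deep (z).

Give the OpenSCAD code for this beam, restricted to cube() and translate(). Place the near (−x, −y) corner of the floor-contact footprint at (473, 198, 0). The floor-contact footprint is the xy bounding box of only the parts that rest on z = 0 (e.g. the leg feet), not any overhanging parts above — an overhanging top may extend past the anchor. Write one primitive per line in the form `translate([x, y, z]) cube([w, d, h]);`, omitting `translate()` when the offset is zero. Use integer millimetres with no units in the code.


translate([473, 198, 0]) cube([3926, 98, 122]);


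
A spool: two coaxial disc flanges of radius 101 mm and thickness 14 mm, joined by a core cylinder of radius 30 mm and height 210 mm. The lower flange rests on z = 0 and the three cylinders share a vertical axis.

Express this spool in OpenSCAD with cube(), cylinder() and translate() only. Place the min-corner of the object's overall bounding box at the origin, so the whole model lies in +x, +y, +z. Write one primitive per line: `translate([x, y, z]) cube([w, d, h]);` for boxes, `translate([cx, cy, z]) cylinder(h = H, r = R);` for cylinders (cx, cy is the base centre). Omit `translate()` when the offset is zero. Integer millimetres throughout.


translate([101, 101, 0]) cylinder(h = 14, r = 101);
translate([101, 101, 14]) cylinder(h = 210, r = 30);
translate([101, 101, 224]) cylinder(h = 14, r = 101);


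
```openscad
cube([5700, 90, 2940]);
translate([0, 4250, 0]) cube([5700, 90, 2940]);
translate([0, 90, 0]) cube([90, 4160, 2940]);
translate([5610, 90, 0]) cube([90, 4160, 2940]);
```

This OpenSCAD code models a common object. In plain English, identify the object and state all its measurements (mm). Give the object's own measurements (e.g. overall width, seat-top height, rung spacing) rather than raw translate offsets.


The wall frame of a small rectangular building: four walls, each 2940 mm tall and 90 mm thick, enclosing a footprint 5700 mm (x) by 4340 mm (y) outside-to-outside, with no floor or roof. The front and back walls (the −y and +y sides) span the full width; the two side walls fit between them.


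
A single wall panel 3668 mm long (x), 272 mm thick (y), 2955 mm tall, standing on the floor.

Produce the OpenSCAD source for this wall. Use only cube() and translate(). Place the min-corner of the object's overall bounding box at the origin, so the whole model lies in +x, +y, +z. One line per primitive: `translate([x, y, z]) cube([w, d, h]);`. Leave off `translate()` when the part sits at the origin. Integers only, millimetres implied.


cube([3668, 272, 2955]);


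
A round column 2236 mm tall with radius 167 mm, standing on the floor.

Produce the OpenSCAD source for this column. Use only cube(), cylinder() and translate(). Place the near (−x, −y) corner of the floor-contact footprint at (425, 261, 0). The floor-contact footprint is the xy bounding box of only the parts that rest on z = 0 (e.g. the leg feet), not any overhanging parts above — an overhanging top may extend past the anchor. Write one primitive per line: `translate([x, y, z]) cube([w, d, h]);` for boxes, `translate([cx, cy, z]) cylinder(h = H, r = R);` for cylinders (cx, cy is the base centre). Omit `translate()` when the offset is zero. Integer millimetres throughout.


translate([592, 428, 0]) cylinder(h = 2236, r = 167);


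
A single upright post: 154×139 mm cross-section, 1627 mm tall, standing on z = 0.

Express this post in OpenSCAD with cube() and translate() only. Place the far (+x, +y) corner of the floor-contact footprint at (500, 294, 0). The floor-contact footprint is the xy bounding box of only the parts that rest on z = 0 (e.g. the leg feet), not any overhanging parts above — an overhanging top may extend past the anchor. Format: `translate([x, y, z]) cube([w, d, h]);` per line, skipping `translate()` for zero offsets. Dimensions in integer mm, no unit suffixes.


translate([346, 155, 0]) cube([154, 139, 1627]);


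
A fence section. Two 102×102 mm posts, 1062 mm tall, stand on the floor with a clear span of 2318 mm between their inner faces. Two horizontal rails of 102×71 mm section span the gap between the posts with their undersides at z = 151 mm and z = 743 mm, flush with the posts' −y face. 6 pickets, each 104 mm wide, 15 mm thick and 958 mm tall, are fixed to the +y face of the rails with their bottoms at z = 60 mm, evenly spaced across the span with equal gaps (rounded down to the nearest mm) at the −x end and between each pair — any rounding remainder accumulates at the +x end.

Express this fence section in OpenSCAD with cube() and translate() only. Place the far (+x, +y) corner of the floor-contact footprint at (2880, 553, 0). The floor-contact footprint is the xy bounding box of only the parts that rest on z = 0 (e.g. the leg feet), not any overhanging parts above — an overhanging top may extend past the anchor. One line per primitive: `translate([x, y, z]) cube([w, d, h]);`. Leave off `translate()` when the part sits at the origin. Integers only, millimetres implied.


translate([358, 451, 0]) cube([102, 102, 1062]);
translate([2778, 451, 0]) cube([102, 102, 1062]);
translate([460, 451, 151]) cube([2318, 102, 71]);
translate([460, 451, 743]) cube([2318, 102, 71]);
translate([702, 553, 60]) cube([104, 15, 958]);
translate([1048, 553, 60]) cube([104, 15, 958]);
translate([1394, 553, 60]) cube([104, 15, 958]);
translate([1740, 553, 60]) cube([104, 15, 958]);
translate([2086, 553, 60]) cube([104, 15, 958]);
translate([2432, 553, 60]) cube([104, 15, 958]);


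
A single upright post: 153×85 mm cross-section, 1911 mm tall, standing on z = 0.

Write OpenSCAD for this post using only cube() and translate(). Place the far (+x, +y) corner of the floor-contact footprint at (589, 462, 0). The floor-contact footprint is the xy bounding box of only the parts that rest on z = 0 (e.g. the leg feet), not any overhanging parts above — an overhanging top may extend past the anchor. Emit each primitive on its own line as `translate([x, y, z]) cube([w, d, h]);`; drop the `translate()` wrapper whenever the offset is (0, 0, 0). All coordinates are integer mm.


translate([436, 377, 0]) cube([153, 85, 1911]);


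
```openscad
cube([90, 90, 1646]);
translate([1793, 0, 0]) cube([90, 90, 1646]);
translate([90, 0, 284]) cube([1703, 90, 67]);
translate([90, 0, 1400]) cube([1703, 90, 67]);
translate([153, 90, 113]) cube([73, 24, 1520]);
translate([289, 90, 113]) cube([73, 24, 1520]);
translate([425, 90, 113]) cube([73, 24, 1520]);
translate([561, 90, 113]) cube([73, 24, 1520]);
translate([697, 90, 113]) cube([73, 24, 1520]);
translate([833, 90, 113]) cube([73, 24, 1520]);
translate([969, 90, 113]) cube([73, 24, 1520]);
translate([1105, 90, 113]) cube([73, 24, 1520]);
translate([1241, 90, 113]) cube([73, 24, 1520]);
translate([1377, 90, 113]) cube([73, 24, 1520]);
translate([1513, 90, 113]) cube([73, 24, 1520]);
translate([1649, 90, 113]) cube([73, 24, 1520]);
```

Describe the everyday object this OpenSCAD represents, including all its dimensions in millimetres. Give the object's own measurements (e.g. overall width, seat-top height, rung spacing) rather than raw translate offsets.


A fence section. Two 90×90 mm posts, 1646 mm tall, stand on the floor with a clear span of 1703 mm between their inner faces. Two horizontal rails of 90×67 mm section span the gap between the posts with their undersides at z = 284 mm and z = 1400 mm, flush with the posts' −y face. 12 pickets, each 73 mm wide, 24 mm thick and 1520 mm tall, are fixed to the +y face of the rails with their bottoms at z = 113 mm, spaced across the span with a 63 mm gap after the −x post and between neighbouring pickets, with 71 mm left before the +x post.


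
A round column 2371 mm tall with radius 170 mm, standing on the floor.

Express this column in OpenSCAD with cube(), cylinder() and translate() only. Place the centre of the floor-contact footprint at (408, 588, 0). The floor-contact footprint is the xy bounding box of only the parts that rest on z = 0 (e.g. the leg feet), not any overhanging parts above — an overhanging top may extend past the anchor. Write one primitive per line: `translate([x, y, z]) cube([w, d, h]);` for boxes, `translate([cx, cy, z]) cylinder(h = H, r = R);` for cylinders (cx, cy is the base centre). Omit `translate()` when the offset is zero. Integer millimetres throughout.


translate([408, 588, 0]) cylinder(h = 2371, r = 170);


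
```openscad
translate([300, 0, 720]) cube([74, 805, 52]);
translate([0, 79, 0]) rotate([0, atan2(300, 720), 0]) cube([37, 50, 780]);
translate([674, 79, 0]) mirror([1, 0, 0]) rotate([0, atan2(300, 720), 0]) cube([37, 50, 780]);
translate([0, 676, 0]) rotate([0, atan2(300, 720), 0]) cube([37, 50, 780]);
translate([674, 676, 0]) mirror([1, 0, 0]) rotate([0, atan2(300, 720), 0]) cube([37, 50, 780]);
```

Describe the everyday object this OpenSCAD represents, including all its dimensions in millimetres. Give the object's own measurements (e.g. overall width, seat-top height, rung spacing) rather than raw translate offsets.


A sawhorse. A 74×805×52 mm beam (x, y, z) sits on two A-frame leg pairs. Each pair is two raked legs of 37×50 mm section (50 mm along y) splaying symmetrically in x. Each leg rises 720 mm vertically over 300 mm of horizontal reach and is 780 mm long along its own axis. Every leg's outer bottom edge rests on the floor and its outer top edge meets a bottom edge of the beam — the left legs (tilting toward +x) meet the beam's −x bottom edge, the right legs (their mirror images, tilting toward −x) meet its +x bottom edge — so the leg tops tuck under the beam, the beam's underside is 720 mm above the floor, and the feet are 674 mm apart outside-to-outside with the beam centred between them. The two leg pairs are set in 79 mm from either end of the beam.


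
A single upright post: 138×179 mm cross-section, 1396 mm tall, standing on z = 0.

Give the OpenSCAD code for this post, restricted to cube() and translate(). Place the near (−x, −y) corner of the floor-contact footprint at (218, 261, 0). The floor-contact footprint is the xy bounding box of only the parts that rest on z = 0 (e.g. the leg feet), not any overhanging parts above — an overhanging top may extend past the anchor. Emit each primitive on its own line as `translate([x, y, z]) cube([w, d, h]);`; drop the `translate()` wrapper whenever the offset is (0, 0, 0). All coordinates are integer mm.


translate([218, 261, 0]) cube([138, 179, 1396]);


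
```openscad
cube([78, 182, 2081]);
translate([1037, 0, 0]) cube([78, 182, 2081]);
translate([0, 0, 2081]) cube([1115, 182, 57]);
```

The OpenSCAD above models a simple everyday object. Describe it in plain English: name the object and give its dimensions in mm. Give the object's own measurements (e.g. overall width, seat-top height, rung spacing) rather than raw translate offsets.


A door frame. The clear opening is 959 mm wide and 2081 mm high. Two 78 mm wide jambs, 182 mm deep, stand either side of the opening from the floor to the top of the opening. A 57 mm thick head sits across the top of both jambs, spanning the full outside width of the frame.


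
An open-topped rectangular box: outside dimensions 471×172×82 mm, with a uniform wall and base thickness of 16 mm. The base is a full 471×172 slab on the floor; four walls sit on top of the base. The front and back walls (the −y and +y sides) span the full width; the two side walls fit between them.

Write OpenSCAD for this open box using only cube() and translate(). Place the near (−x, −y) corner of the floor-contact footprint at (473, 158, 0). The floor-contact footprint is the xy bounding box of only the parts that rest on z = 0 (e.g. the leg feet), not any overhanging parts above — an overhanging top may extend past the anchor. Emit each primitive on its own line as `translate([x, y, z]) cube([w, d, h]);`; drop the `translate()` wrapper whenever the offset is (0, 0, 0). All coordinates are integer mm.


translate([473, 158, 0]) cube([471, 172, 16]);
translate([473, 158, 16]) cube([471, 16, 66]);
translate([473, 314, 16]) cube([471, 16, 66]);
translate([473, 174, 16]) cube([16, 140, 66]);
translate([928, 174, 16]) cube([16, 140, 66]);


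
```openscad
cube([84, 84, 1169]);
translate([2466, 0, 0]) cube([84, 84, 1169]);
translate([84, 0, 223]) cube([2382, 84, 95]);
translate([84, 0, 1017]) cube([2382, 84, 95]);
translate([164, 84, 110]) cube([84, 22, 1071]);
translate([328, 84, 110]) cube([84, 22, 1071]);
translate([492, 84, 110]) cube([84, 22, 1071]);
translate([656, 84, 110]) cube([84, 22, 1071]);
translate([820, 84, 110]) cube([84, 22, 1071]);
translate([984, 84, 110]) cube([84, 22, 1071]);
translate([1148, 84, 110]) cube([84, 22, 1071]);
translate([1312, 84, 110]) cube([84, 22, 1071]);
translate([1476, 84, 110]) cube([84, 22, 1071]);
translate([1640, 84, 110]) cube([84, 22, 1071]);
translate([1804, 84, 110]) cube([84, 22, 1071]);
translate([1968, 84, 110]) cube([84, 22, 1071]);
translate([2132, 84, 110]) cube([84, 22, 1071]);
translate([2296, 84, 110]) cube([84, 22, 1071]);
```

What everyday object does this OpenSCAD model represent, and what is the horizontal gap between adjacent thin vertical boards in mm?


A fence section. The picket gap is 80 mm.

Two posts, two rails, 14 pickets — a fence section. Span 2382 mm holds 14 pickets of 84 mm with 15 equal gaps: ⌊(2382 − 14·84) / 15⌋ = 80 mm.


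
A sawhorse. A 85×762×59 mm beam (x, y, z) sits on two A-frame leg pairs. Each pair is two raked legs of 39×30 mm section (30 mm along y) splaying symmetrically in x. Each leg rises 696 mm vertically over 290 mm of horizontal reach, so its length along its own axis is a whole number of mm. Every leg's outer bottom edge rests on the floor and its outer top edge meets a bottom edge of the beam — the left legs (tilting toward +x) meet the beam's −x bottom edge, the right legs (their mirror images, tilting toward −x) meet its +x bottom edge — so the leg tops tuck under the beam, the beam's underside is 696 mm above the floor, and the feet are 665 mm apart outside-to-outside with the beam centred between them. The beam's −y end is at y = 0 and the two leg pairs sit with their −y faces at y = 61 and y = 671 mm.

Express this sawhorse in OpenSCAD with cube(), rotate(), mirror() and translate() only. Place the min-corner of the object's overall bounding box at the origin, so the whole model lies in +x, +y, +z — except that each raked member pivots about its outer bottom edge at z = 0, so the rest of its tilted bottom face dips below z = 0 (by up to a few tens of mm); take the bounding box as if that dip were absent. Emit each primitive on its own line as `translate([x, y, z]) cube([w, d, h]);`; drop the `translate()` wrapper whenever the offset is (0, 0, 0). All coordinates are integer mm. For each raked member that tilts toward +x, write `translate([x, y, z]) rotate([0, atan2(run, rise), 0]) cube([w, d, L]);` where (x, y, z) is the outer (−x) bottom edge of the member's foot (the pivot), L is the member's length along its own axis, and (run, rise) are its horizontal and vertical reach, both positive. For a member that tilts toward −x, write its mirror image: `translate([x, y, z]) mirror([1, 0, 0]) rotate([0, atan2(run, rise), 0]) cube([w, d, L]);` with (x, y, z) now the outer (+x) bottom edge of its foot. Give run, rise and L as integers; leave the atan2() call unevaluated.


translate([290, 0, 696]) cube([85, 762, 59]);
translate([0, 61, 0]) rotate([0, atan2(290, 696), 0]) cube([39, 30, 754]);
translate([665, 61, 0]) mirror([1, 0, 0]) rotate([0, atan2(290, 696), 0]) cube([39, 30, 754]);
translate([0, 671, 0]) rotate([0, atan2(290, 696), 0]) cube([39, 30, 754]);
translate([665, 671, 0]) mirror([1, 0, 0]) rotate([0, atan2(290, 696), 0]) cube([39, 30, 754]);


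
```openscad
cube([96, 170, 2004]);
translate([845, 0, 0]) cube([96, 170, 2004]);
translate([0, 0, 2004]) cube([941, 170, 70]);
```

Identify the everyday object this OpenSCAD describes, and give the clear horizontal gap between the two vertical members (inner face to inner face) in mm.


A door frame. The clear opening width is 749 mm.

Two 2004 mm tall posts with a header on top — a door frame. The left jamb is 96 mm wide at x = 0; the right jamb starts at x = 845. The clear opening is 845 − 96 = 749 mm.


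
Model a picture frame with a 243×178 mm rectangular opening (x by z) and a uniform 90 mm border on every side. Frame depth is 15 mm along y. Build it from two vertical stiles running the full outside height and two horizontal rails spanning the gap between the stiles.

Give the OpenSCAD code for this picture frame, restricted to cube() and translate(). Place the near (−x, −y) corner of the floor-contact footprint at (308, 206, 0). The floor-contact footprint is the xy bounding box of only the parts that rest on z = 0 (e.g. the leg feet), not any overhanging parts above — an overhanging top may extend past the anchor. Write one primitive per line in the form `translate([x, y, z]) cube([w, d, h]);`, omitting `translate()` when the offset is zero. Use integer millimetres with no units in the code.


translate([308, 206, 0]) cube([90, 15, 358]);
translate([641, 206, 0]) cube([90, 15, 358]);
translate([398, 206, 0]) cube([243, 15, 90]);
translate([398, 206, 268]) cube([243, 15, 90]);


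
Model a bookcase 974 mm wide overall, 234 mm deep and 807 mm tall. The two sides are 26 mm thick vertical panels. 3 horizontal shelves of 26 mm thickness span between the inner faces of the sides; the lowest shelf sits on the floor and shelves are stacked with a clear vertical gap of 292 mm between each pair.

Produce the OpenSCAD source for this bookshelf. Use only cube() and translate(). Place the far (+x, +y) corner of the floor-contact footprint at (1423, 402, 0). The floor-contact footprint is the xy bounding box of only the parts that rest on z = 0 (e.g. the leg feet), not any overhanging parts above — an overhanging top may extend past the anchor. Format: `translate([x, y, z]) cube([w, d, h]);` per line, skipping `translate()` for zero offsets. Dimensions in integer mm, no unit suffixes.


translate([449, 168, 0]) cube([26, 234, 807]);
translate([1397, 168, 0]) cube([26, 234, 807]);
translate([475, 168, 0]) cube([922, 234, 26]);
translate([475, 168, 318]) cube([922, 234, 26]);
translate([475, 168, 636]) cube([922, 234, 26]);


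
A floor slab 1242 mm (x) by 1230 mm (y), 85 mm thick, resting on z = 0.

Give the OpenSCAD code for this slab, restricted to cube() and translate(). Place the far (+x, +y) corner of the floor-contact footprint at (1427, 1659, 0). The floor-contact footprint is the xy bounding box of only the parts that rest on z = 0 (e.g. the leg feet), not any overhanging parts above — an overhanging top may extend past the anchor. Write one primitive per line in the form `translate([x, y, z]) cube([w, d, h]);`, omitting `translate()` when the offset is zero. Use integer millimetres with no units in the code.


translate([185, 429, 0]) cube([1242, 1230, 85]);


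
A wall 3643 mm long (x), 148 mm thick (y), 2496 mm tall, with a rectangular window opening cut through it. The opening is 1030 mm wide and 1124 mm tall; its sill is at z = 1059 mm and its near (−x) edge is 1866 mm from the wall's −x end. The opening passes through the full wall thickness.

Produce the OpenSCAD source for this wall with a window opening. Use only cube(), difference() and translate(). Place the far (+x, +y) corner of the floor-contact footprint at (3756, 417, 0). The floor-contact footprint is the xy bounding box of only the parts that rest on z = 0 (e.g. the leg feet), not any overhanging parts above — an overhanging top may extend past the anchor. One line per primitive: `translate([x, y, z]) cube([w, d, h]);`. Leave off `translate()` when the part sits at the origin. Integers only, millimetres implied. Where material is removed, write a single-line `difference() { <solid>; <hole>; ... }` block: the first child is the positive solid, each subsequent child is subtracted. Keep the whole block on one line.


difference() { translate([113, 269, 0]) cube([3643, 148, 2496]); translate([1979, 269, 1059]) cube([1030, 148, 1124]); }
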